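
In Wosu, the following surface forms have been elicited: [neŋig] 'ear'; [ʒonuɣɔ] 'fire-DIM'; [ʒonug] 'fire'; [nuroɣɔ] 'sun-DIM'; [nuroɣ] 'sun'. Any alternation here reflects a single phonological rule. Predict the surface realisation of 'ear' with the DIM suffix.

[neŋiɣɔ]

The root 'fire' surfaces as [ʒonuɣɔ] and [ʒonug], with a stem-final [ɣ] ~ [g] alternation.
Compare 'sun', with invariant [ɣ] in [nuroɣɔ] and [nuroɣ]: an analysis with underlying /ɣ/ and a rule producing [g] in isolation would wrongly predict alternation here too.
The underlying segment must be /g/; voiced stops become fricatives between vowels, yielding [ɣ] there.
The one attested form of 'ear', [neŋig], shows underlying /neŋig/. Applying the same rule between vowels gives [neŋiɣɔ].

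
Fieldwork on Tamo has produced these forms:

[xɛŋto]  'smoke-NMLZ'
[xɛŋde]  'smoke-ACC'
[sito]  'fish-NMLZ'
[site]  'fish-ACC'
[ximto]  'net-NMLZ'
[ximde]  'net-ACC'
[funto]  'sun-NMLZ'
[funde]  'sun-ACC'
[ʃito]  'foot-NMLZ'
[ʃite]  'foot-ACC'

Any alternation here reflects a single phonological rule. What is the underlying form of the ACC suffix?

The ACC morpheme has two allomorphs, [-de] and [-te].
The NMLZ suffix, which begins with [t], is invariant after every stem; so [t] is not altered by any rule here.
The ACC suffix is therefore /-de/ underlyingly, with post-vocalic devoicing: voiced stops become voiceless after a vowel.

/-de/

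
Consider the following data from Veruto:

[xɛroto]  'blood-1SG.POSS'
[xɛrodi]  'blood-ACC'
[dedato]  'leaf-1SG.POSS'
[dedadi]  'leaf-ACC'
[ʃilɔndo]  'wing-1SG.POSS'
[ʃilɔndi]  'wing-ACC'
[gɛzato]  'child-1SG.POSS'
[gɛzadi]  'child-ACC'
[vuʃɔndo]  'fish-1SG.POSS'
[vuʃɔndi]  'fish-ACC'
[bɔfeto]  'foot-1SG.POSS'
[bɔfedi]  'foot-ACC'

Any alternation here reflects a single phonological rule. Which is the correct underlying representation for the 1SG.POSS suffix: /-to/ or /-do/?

/-to/

The 1SG.POSS suffix surfaces as [-do] and [-to], depending on the final segment of the stem.
By contrast the ACC suffix keeps its initial [d] throughout — that segment must be underlying.
The 1SG.POSS suffix is therefore /-to/ underlyingly, with post-nasal voicing: voiceless stops become voiced after a nasal.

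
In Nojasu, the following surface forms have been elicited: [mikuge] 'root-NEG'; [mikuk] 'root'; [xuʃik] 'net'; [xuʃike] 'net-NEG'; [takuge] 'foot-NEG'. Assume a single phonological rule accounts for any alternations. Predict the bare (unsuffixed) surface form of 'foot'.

[takuk]

The stem for 'root' ends in [g] in [mikuge] but [k] in [mikuk].
But 'net' keeps [k] in both environments ([xuʃike], [xuʃik]), so there is no rule changing /k/ to [g] before the NEG suffix.
The underlying segment must be /g/; voiced obstruents become voiceless word-finally, yielding [k] there.
From [takuge] the stem 'foot' is /takug/; word-finally this yields [takuk].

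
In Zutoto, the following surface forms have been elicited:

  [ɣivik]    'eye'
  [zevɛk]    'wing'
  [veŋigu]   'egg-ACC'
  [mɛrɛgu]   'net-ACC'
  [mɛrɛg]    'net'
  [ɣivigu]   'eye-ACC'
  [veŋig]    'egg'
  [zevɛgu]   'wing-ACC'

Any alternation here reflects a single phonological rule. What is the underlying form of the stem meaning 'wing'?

'wing' shows [g] ~ [k] at the end of the stem ([zevɛgu] vs [zevɛk]).
The stem 'egg' ([veŋigu], [veŋig]) shows [g] unchanged in both environments, so [g] cannot be basic with [k] derived in isolation.
The alternation reflects intervocalic voicing: voiceless stops become voiced between vowels. /k/ is underlying.

/zevɛk/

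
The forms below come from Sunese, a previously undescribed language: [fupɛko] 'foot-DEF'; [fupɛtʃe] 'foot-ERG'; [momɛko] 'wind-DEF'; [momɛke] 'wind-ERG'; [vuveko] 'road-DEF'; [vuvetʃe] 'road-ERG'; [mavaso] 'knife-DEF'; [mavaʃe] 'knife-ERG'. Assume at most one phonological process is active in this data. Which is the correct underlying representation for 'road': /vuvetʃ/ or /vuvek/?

In [vuveko] and [vuvetʃe] the final segment of 'road' alternates: [k] ~ [tʃ].
The stem 'wind' ([momɛko], [momɛke]) shows [k] unchanged in both environments, so [k] cannot be basic with [tʃ] derived before the ERG suffix.
The alternation reflects depalatalization: palato-alveolar /tʃ/ and /ʃ/ become [k] and [s] when no front vowel follows. /tʃ/ is underlying.

/vuvetʃ/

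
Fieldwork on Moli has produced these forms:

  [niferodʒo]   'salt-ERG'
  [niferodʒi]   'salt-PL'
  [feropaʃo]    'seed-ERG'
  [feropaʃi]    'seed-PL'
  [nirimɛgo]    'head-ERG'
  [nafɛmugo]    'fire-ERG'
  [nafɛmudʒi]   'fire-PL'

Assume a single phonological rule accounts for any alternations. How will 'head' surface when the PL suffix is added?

[nirimɛdʒi]

In [nafɛmugo] and [nafɛmudʒi] the final segment of 'fire' alternates: [g] ~ [dʒ].
Compare 'salt', with invariant [dʒ] in [niferodʒo] and [niferodʒi]: an analysis with underlying /dʒ/ and a rule producing [g] before the ERG suffix would wrongly predict alternation here too.
The alternation reflects palatalization before a front vowel: /g/ becomes palato-alveolar [dʒ] before a front vowel. /g/ is underlying.
The one attested form of 'head', [nirimɛgo], shows underlying /nirimɛg/. Applying the same rule before a front vowel gives [nirimɛdʒi].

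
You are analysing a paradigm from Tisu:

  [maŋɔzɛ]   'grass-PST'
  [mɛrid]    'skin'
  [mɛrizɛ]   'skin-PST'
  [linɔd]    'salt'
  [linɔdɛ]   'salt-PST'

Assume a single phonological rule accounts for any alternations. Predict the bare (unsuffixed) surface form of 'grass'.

The root 'skin' surfaces as [mɛrid] and [mɛrizɛ], with a stem-final [d] ~ [z] alternation.
If /d/ were underlying and a rule turned it into [z] before the PST suffix, 'salt' would also alternate; but it has [d] in both [linɔd] and [linɔdɛ].
The underlying segment must be /z/; voiced fricatives become stops word-finally, yielding [d] there.
The one attested form of 'grass', [maŋɔzɛ], shows underlying /maŋɔz/. Applying the same rule word-finally gives [maŋɔd].

[maŋɔd]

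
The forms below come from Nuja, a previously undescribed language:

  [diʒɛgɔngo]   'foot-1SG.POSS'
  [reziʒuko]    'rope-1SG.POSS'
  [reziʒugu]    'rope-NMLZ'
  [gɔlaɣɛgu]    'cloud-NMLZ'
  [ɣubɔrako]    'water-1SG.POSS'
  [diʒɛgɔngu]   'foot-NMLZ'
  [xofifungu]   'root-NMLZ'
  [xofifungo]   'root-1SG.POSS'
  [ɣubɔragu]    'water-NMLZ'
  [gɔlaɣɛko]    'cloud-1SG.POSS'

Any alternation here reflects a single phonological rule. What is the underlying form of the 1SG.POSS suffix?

/-ko/

The 1SG.POSS morpheme has two allomorphs, [-go] and [-ko].
The NMLZ suffix, which begins with [g], is invariant after every stem; so [g] is not altered by any rule here.
So the underlying form is /-ko/, and voiceless stops become voiced after a nasal.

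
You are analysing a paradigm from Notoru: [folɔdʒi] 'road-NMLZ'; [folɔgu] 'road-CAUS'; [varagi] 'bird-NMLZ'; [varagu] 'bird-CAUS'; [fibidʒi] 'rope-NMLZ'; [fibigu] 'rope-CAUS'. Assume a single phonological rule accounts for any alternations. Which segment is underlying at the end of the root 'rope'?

/dʒ/

'rope' shows [dʒ] ~ [g] at the end of the stem ([fibidʒi] vs [fibigu]).
Compare 'bird', with invariant [g] in [varagi] and [varagu]: an analysis with underlying /g/ and a rule producing [dʒ] before the NMLZ suffix would wrongly predict alternation here too.
Therefore /dʒ/ is basic and [g] is derived by depalatalization (palato-alveolar /dʒ/ becomes [g] when no front vowel follows).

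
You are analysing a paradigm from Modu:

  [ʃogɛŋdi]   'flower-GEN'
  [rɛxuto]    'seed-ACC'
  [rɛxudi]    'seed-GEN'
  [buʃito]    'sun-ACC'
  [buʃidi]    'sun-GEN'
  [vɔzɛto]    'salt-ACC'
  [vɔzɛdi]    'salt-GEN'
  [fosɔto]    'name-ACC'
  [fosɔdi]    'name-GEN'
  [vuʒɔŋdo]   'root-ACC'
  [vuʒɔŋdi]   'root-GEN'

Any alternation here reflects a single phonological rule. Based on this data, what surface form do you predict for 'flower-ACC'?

[ʃogɛŋdo]

The ACC suffix surfaces as [-do] and [-to], depending on the final segment of the stem.
By contrast the GEN suffix keeps its initial [d] throughout — that segment must be underlying.
So the underlying form is /-to/, and voiceless stops become voiced after a nasal.
After 'flower', which ends in a nasal, the suffix surfaces as [-do], giving [ʃogɛŋdo].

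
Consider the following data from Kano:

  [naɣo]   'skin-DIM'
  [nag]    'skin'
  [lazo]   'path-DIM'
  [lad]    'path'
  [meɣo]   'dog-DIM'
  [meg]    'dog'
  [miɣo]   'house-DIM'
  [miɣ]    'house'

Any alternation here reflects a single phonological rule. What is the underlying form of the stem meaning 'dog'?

'dog' shows [ɣ] ~ [g] at the end of the stem ([meɣo] vs [meg]).
Compare 'house', with invariant [ɣ] in [miɣo] and [miɣ]: an analysis with underlying /ɣ/ and a rule producing [g] in isolation would wrongly predict alternation here too.
The alternation reflects intervocalic spirantization: voiced stops become fricatives between vowels. /g/ is underlying.

/meg/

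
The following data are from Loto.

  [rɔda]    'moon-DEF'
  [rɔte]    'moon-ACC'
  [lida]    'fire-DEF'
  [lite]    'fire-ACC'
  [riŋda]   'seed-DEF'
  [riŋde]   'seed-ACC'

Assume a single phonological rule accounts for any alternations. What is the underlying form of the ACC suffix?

The ACC morpheme has two allomorphs, [-de] and [-te].
The DEF suffix, which begins with [d], is invariant after every stem; so [d] is not altered by any rule here.
The ACC suffix is therefore /-te/ underlyingly, with post-nasal voicing: voiceless stops become voiced after a nasal.

/-te/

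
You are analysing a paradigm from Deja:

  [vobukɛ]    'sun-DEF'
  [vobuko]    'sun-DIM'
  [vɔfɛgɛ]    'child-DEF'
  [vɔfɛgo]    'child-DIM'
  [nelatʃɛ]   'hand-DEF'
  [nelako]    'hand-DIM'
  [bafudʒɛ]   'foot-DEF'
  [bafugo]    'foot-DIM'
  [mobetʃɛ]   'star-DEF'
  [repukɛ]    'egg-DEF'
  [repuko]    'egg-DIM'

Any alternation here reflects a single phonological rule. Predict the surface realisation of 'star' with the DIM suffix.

The stem for 'hand' ends in [tʃ] in [nelatʃɛ] but [k] in [nelako].
Compare 'sun', with invariant [k] in [vobukɛ] and [vobuko]: an analysis with underlying /k/ and a rule producing [tʃ] before the DEF suffix would wrongly predict alternation here too.
Therefore /tʃ/ is basic and [k] is derived by depalatalization (palato-alveolar /tʃ/ and /dʒ/ become [k] and [g] when no front vowel follows).
The one attested form of 'star', [mobetʃɛ], shows underlying /mobetʃ/. Applying the same rule when no front vowel follows gives [mobeko].

[mobeko]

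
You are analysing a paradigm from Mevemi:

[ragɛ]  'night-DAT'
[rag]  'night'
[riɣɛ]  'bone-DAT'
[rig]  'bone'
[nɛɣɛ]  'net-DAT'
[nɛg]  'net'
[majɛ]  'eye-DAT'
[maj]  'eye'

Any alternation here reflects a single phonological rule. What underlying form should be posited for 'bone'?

/riɣ/

The root 'bone' surfaces as [riɣɛ] and [rig], with a stem-final [ɣ] ~ [g] alternation.
But 'night' keeps [g] in both environments ([ragɛ], [rag]), so there is no rule changing /g/ to [ɣ] before the DAT suffix.
So /ɣ/ is underlying, and a rule of word-final hardening — voiced fricatives become stops word-finally — gives [g].
The underlying form of 'bone' is therefore /riɣ/.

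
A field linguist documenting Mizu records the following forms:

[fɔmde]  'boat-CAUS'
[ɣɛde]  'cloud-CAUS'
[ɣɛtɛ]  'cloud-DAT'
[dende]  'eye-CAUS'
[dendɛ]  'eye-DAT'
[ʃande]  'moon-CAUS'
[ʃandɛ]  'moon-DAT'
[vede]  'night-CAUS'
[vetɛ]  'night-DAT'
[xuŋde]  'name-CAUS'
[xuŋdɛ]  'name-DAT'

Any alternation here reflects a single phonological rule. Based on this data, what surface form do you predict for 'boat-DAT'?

The DAT morpheme has two allomorphs, [-dɛ] and [-tɛ].
By contrast the CAUS suffix keeps its initial [d] throughout — that segment must be underlying.
The DAT suffix is therefore /-tɛ/ underlyingly, with post-nasal voicing: voiceless stops become voiced after a nasal.
After 'boat', which ends in a nasal, the suffix surfaces as [-dɛ], giving [fɔmdɛ].

[fɔmdɛ]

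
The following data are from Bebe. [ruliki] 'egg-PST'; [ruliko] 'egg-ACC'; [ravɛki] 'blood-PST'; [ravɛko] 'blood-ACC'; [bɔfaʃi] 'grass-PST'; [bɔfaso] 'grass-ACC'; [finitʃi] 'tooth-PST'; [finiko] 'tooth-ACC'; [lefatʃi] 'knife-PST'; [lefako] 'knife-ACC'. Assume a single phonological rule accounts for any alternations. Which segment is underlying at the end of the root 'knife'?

'knife' shows [tʃ] ~ [k] at the end of the stem ([lefatʃi] vs [lefako]).
If /k/ were underlying and a rule turned it into [tʃ] before the PST suffix, 'egg' would also alternate; but it has [k] in both [ruliki] and [ruliko].
The underlying segment must be /tʃ/; palato-alveolar /tʃ/ and /ʃ/ become [k] and [s] when no front vowel follows, yielding [k] there.

/tʃ/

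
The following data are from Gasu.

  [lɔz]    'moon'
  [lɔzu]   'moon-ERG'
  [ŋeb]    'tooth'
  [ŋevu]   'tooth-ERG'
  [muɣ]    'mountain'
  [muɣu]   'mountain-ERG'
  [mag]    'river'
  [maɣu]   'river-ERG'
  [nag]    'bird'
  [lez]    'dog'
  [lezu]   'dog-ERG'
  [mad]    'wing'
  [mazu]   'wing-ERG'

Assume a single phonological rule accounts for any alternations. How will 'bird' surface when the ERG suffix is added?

'river' shows [g] ~ [ɣ] at the end of the stem ([mag] vs [maɣu]).
If /ɣ/ were underlying and a rule turned it into [g] in isolation, 'mountain' would also alternate; but it has [ɣ] in both [muɣ] and [muɣu].
Therefore /g/ is basic and [ɣ] is derived by intervocalic spirantization (voiced stops become fricatives between vowels).
The one attested form of 'bird', [nag], shows underlying /nag/. Applying the same rule between vowels gives [naɣu].

[naɣu]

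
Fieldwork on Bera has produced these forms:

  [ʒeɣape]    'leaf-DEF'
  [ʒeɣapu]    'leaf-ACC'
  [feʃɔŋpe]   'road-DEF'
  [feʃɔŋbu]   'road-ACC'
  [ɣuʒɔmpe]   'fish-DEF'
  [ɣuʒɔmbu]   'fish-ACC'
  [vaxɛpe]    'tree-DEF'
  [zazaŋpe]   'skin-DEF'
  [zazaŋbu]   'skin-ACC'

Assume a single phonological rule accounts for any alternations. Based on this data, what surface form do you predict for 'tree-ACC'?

[vaxɛpu]

The ACC suffix surfaces as [-bu] and [-pu], depending on the final segment of the stem.
The DEF suffix, which begins with [p], is invariant after every stem; so [p] is not altered by any rule here.
So the underlying form is /-bu/, and voiced stops become voiceless after a vowel.
After 'tree', which ends in a vowel, the suffix surfaces as [-pu], giving [vaxɛpu].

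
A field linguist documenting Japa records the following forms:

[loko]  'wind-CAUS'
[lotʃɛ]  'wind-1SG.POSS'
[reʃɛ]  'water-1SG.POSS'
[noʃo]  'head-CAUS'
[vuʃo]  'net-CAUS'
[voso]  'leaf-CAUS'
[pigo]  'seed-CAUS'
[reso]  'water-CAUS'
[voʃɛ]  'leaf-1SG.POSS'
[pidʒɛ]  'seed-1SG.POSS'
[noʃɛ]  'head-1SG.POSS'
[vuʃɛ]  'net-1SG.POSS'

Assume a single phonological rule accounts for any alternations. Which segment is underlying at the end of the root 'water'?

'water' shows [ʃ] ~ [s] at the end of the stem ([reʃɛ] vs [reso]).
Compare 'head', with invariant [ʃ] in [noʃɛ] and [noʃo]: an analysis with underlying /ʃ/ and a rule producing [s] before the CAUS suffix would wrongly predict alternation here too.
So /s/ is underlying, and a rule of palatalization before a front vowel — /k/, /g/ and /s/ become palato-alveolar [tʃ], [dʒ] and [ʃ] before a front vowel — gives [ʃ].

/s/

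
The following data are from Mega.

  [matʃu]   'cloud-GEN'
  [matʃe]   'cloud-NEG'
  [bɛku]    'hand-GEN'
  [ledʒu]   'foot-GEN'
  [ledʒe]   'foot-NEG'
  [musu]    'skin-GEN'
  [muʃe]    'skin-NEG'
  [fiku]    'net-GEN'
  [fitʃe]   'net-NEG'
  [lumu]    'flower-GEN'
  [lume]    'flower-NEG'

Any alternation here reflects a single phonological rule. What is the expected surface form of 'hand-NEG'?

The stem for 'net' ends in [k] in [fiku] but [tʃ] in [fitʃe].
But 'cloud' keeps [tʃ] in both environments ([matʃu], [matʃe]), so there is no rule changing /tʃ/ to [k] before the GEN suffix.
The underlying segment must be /k/; /k/ and /s/ become palato-alveolar [tʃ] and [ʃ] before a front vowel, yielding [tʃ] there.
The one attested form of 'hand', [bɛku], shows underlying /bɛk/. Applying the same rule before a front vowel gives [bɛtʃe].

[bɛtʃe]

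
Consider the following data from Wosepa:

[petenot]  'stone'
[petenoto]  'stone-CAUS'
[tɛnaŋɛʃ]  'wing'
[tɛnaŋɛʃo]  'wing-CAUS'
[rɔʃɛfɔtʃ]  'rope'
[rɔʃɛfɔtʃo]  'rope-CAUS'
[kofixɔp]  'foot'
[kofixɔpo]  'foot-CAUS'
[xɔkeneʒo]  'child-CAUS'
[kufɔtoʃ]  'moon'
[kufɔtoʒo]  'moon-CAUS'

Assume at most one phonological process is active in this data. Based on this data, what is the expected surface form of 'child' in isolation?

[xɔkeneʃ]

'moon' shows [ʃ] ~ [ʒ] at the end of the stem ([kufɔtoʃ] vs [kufɔtoʒo]).
The stem 'wing' ([tɛnaŋɛʃ], [tɛnaŋɛʃo]) shows [ʃ] unchanged in both environments, so [ʃ] cannot be basic with [ʒ] derived before the CAUS suffix.
The underlying segment must be /ʒ/; voiced obstruents become voiceless word-finally, yielding [ʃ] there.
From [xɔkeneʒo] the stem 'child' is /xɔkeneʒ/; word-finally this yields [xɔkeneʃ].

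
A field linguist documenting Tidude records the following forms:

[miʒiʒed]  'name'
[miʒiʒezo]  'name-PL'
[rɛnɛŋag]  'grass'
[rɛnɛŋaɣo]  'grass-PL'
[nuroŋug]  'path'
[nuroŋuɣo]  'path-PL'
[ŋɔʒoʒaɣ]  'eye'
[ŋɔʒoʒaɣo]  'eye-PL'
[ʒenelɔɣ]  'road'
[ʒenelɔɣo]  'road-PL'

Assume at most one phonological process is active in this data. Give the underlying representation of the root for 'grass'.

/rɛnɛŋag/

In [rɛnɛŋag] and [rɛnɛŋaɣo] the final segment of 'grass' alternates: [g] ~ [ɣ].
Compare 'eye', with invariant [ɣ] in [ŋɔʒoʒaɣ] and [ŋɔʒoʒaɣo]: an analysis with underlying /ɣ/ and a rule producing [g] in isolation would wrongly predict alternation here too.
The underlying segment must be /g/; voiced stops become fricatives between vowels, yielding [ɣ] there.
So 'grass' = /rɛnɛŋag/.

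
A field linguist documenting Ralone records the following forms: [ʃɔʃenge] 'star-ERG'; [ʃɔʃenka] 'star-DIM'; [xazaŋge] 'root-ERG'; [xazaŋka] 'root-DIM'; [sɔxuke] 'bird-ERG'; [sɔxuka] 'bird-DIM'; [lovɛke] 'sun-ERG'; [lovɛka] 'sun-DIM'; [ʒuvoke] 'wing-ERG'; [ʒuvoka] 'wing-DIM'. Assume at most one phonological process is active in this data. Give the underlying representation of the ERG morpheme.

The ERG morpheme has two allomorphs, [-ge] and [-ke].
By contrast the DIM suffix keeps its initial [k] throughout — that segment must be underlying.
So the underlying form is /-ge/, and voiced stops become voiceless after a vowel.

/-ge/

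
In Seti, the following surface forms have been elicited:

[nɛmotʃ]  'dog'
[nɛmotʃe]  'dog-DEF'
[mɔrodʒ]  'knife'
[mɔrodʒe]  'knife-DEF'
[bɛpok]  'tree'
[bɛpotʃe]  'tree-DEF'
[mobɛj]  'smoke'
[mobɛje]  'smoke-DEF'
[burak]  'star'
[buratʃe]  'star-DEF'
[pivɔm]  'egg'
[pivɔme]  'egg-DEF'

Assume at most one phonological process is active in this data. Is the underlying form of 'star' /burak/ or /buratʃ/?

The root 'star' surfaces as [burak] and [buratʃe], with a stem-final [k] ~ [tʃ] alternation.
But 'dog' keeps [tʃ] in both environments ([nɛmotʃ], [nɛmotʃe]), so there is no rule changing /tʃ/ to [k] in isolation.
The underlying segment must be /k/; /k/ becomes palato-alveolar [tʃ] before a front vowel, yielding [tʃ] there.

/burak/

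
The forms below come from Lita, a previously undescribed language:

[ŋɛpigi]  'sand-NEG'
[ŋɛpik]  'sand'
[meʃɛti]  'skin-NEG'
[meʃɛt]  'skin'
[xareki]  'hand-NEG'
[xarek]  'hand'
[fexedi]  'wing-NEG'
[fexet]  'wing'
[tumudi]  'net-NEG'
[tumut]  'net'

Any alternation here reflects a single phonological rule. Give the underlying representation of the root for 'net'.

In [tumudi] and [tumut] the final segment of 'net' alternates: [d] ~ [t].
But 'skin' keeps [t] in both environments ([meʃɛti], [meʃɛt]), so there is no rule changing /t/ to [d] before the NEG suffix.
So /d/ is underlying, and a rule of word-final obstruent devoicing — voiced obstruents become voiceless word-finally — gives [t].
The underlying form of 'net' is therefore /tumud/.

/tumud/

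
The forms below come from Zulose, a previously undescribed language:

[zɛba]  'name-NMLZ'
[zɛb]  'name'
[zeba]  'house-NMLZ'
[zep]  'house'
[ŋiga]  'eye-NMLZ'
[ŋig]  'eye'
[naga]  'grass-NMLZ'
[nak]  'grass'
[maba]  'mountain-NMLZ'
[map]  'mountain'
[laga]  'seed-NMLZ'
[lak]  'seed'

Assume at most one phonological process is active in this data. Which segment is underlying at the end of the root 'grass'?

The stem for 'grass' ends in [g] in [naga] but [k] in [nak].
But 'eye' keeps [g] in both environments ([ŋiga], [ŋig]), so there is no rule changing /g/ to [k] in isolation.
Therefore /k/ is basic and [g] is derived by intervocalic voicing (voiceless stops become voiced between vowels).

/k/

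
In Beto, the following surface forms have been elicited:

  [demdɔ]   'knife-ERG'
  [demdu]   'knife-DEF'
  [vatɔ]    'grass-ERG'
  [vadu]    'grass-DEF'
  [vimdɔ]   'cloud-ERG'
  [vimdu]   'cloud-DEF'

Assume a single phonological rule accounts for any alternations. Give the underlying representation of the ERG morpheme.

/-tɔ/

The ERG suffix surfaces as [-dɔ] and [-tɔ], depending on the final segment of the stem.
The DEF suffix, which begins with [d], is invariant after every stem; so [d] is not altered by any rule here.
So the underlying form is /-tɔ/, and voiceless stops become voiced after a nasal.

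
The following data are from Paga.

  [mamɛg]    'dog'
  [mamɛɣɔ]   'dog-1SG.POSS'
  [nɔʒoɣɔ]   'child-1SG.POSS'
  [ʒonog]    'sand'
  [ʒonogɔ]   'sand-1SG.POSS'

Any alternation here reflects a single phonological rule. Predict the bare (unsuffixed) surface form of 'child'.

The stem for 'dog' ends in [g] in [mamɛg] but [ɣ] in [mamɛɣɔ].
But 'sand' keeps [g] in both environments ([ʒonog], [ʒonogɔ]), so there is no rule changing /g/ to [ɣ] before the 1SG.POSS suffix.
The underlying segment must be /ɣ/; voiced fricatives become stops word-finally, yielding [g] there.
From [nɔʒoɣɔ] the stem 'child' is /nɔʒoɣ/; word-finally this yields [nɔʒog].

[nɔʒog]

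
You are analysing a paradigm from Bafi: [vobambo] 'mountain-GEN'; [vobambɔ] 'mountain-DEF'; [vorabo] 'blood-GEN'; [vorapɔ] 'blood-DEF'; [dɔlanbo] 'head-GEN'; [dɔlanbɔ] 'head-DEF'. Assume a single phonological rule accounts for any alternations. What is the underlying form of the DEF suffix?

The DEF suffix surfaces as [-bɔ] and [-pɔ], depending on the final segment of the stem.
By contrast the GEN suffix keeps its initial [b] throughout — that segment must be underlying.
So the underlying form is /-pɔ/, and voiceless stops become voiced after a nasal.

/-pɔ/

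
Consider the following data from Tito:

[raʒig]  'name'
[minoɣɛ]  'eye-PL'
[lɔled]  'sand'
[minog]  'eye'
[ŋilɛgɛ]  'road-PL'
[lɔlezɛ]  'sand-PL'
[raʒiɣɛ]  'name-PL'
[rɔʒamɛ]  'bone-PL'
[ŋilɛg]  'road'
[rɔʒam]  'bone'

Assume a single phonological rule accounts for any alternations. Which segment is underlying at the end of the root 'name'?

The root 'name' surfaces as [raʒig] and [raʒiɣɛ], with a stem-final [g] ~ [ɣ] alternation.
Compare 'road', with invariant [g] in [ŋilɛg] and [ŋilɛgɛ]: an analysis with underlying /g/ and a rule producing [ɣ] before the PL suffix would wrongly predict alternation here too.
Therefore /ɣ/ is basic and [g] is derived by word-final hardening (voiced fricatives become stops word-finally).

/ɣ/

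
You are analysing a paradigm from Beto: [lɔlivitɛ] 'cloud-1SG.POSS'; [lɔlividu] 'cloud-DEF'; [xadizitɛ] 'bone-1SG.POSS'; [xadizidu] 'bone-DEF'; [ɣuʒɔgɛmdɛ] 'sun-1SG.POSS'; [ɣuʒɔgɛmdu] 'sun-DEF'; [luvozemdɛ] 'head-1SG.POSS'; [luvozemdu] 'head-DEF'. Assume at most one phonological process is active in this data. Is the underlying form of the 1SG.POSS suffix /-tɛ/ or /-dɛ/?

/-tɛ/

The 1SG.POSS suffix surfaces as [-dɛ] and [-tɛ], depending on the final segment of the stem.
By contrast the DEF suffix keeps its initial [d] throughout — that segment must be underlying.
So the underlying form is /-tɛ/, and voiceless stops become voiced after a nasal.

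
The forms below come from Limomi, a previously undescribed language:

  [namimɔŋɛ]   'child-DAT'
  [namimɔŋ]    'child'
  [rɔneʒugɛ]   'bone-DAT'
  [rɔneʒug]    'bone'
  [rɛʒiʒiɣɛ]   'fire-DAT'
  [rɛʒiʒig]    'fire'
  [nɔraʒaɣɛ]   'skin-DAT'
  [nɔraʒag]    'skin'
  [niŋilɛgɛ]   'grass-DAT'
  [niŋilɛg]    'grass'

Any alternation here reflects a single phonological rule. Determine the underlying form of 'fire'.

/rɛʒiʒiɣ/

In [rɛʒiʒiɣɛ] and [rɛʒiʒig] the final segment of 'fire' alternates: [ɣ] ~ [g].
But 'grass' keeps [g] in both environments ([niŋilɛgɛ], [niŋilɛg]), so there is no rule changing /g/ to [ɣ] before the DAT suffix.
The alternation reflects word-final hardening: voiced fricatives become stops word-finally. /ɣ/ is underlying.
The underlying form of 'fire' is therefore /rɛʒiʒiɣ/.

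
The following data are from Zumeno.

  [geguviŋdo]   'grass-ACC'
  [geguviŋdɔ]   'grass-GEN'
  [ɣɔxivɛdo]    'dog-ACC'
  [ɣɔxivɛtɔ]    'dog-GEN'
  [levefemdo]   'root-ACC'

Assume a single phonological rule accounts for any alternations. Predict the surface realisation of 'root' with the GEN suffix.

The GEN suffix surfaces as [-dɔ] and [-tɔ], depending on the final segment of the stem.
The ACC suffix, which begins with [d], is invariant after every stem; so [d] is not altered by any rule here.
So the underlying form is /-tɔ/, and voiceless stops become voiced after a nasal.
After 'root', which ends in a nasal, the suffix surfaces as [-dɔ], giving [levefemdɔ].

[levefemdɔ]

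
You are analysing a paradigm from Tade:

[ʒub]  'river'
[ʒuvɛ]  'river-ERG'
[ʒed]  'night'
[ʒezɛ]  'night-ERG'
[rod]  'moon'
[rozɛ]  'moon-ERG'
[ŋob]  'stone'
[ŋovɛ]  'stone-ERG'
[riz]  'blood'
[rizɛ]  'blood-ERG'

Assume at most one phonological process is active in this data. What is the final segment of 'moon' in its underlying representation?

In [rod] and [rozɛ] the final segment of 'moon' alternates: [d] ~ [z].
If /z/ were underlying and a rule turned it into [d] in isolation, 'blood' would also alternate; but it has [z] in both [riz] and [rizɛ].
The alternation reflects intervocalic spirantization: voiced stops become fricatives between vowels. /d/ is underlying.

/d/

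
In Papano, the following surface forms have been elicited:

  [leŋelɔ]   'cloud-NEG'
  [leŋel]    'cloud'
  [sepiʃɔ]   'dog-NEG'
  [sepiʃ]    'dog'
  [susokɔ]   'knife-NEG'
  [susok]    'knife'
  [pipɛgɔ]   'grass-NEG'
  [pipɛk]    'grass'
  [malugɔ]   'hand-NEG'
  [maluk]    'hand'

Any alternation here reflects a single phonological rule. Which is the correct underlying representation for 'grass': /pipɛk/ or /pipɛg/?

/pipɛg/

The root 'grass' surfaces as [pipɛgɔ] and [pipɛk], with a stem-final [g] ~ [k] alternation.
But 'knife' keeps [k] in both environments ([susokɔ], [susok]), so there is no rule changing /k/ to [g] before the NEG suffix.
Therefore /g/ is basic and [k] is derived by word-final obstruent devoicing (voiced obstruents become voiceless word-finally).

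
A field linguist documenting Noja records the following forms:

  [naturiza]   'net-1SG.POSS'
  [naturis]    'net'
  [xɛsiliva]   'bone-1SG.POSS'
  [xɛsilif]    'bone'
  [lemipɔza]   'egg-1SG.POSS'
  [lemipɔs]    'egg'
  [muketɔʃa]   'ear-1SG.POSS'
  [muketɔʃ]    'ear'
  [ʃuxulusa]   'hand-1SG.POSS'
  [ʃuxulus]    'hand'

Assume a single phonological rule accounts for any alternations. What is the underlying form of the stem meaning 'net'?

In [naturiza] and [naturis] the final segment of 'net' alternates: [z] ~ [s].
If /s/ were underlying and a rule turned it into [z] before the 1SG.POSS suffix, 'hand' would also alternate; but it has [s] in both [ʃuxulusa] and [ʃuxulus].
The underlying segment must be /z/; voiced obstruents become voiceless word-finally, yielding [s] there.
So 'net' = /naturiz/.

/naturiz/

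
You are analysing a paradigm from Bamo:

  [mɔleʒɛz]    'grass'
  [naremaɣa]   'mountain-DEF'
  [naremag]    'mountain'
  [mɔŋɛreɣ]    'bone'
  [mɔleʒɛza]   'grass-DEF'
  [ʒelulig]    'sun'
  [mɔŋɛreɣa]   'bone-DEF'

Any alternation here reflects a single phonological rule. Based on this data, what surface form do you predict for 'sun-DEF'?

The root 'mountain' surfaces as [naremag] and [naremaɣa], with a stem-final [g] ~ [ɣ] alternation.
The stem 'bone' ([mɔŋɛreɣ], [mɔŋɛreɣa]) shows [ɣ] unchanged in both environments, so [ɣ] cannot be basic with [g] derived in isolation.
The alternation reflects intervocalic spirantization: voiced stops become fricatives between vowels. /g/ is underlying.
The one attested form of 'sun', [ʒelulig], shows underlying /ʒelulig/. Applying the same rule between vowels gives [ʒeluliɣa].

[ʒeluliɣa]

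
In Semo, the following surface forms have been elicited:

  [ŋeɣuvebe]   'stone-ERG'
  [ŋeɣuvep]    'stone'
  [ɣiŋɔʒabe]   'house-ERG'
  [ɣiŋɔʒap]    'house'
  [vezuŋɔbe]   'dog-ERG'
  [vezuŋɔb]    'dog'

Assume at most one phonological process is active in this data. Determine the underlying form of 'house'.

/ɣiŋɔʒap/

The stem for 'house' ends in [b] in [ɣiŋɔʒabe] but [p] in [ɣiŋɔʒap].
But 'dog' keeps [b] in both environments ([vezuŋɔbe], [vezuŋɔb]), so there is no rule changing /b/ to [p] in isolation.
The underlying segment must be /p/; voiceless stops become voiced between vowels, yielding [b] there.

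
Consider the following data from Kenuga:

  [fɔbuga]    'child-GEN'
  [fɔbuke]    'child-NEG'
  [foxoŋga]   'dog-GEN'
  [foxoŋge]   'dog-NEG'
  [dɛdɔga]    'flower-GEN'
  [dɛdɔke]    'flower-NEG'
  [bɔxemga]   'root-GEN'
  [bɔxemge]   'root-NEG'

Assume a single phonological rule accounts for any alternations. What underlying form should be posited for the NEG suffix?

/-ke/

The NEG suffix surfaces as [-ge] and [-ke], depending on the final segment of the stem.
By contrast the GEN suffix keeps its initial [g] throughout — that segment must be underlying.
The NEG suffix is therefore /-ke/ underlyingly, with post-nasal voicing: voiceless stops become voiced after a nasal.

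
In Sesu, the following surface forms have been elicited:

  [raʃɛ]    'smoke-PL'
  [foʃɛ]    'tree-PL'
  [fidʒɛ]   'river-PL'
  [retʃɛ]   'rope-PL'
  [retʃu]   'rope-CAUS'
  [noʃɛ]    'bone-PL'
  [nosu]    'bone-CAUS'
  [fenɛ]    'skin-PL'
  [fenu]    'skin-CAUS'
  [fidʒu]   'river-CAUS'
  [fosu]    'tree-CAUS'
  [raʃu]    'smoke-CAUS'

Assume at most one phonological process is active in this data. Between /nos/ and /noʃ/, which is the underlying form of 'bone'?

/nos/

The root 'bone' surfaces as [noʃɛ] and [nosu], with a stem-final [ʃ] ~ [s] alternation.
Compare 'smoke', with invariant [ʃ] in [raʃɛ] and [raʃu]: an analysis with underlying /ʃ/ and a rule producing [s] before the CAUS suffix would wrongly predict alternation here too.
The alternation reflects palatalization before a front vowel: /s/ becomes palato-alveolar [ʃ] before a front vowel. /s/ is underlying.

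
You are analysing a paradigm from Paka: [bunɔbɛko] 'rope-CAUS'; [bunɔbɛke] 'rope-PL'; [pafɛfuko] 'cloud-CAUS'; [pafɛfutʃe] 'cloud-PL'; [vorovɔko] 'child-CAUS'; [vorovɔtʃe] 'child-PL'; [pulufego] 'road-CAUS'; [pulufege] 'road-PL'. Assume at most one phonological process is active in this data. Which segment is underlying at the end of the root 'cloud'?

'cloud' shows [k] ~ [tʃ] at the end of the stem ([pafɛfuko] vs [pafɛfutʃe]).
The stem 'rope' ([bunɔbɛko], [bunɔbɛke]) shows [k] unchanged in both environments, so [k] cannot be basic with [tʃ] derived before the PL suffix.
Therefore /tʃ/ is basic and [k] is derived by depalatalization (palato-alveolar /tʃ/ becomes [k] when no front vowel follows).

/tʃ/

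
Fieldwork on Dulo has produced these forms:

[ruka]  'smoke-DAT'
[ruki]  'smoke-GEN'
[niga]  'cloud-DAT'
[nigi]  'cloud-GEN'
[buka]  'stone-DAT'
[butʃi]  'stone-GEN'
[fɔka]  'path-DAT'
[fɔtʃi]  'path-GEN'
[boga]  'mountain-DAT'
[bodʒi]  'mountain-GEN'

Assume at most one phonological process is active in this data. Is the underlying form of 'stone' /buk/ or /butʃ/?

'stone' shows [k] ~ [tʃ] at the end of the stem ([buka] vs [butʃi]).
The stem 'smoke' ([ruka], [ruki]) shows [k] unchanged in both environments, so [k] cannot be basic with [tʃ] derived before the GEN suffix.
The alternation reflects depalatalization: palato-alveolar /tʃ/ and /dʒ/ become [k] and [g] when no front vowel follows. /tʃ/ is underlying.

/butʃ/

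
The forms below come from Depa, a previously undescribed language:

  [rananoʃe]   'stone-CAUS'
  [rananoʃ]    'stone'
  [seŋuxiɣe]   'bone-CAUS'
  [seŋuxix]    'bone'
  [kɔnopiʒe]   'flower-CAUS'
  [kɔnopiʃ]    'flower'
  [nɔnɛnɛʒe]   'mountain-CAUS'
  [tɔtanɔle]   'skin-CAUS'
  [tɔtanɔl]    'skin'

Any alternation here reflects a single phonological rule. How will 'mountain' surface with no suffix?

The root 'flower' surfaces as [kɔnopiʒe] and [kɔnopiʃ], with a stem-final [ʒ] ~ [ʃ] alternation.
Compare 'stone', with invariant [ʃ] in [rananoʃe] and [rananoʃ]: an analysis with underlying /ʃ/ and a rule producing [ʒ] before the CAUS suffix would wrongly predict alternation here too.
Therefore /ʒ/ is basic and [ʃ] is derived by word-final obstruent devoicing (voiced obstruents become voiceless word-finally).
The one attested form of 'mountain', [nɔnɛnɛʒe], shows underlying /nɔnɛnɛʒ/. Applying the same rule word-finally gives [nɔnɛnɛʃ].

[nɔnɛnɛʃ]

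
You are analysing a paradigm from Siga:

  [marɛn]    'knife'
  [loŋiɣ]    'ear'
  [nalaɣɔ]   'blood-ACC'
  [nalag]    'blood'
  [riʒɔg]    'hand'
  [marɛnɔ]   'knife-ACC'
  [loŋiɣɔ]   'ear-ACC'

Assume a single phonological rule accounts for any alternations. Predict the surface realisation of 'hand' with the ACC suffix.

[riʒɔɣɔ]

The stem for 'blood' ends in [ɣ] in [nalaɣɔ] but [g] in [nalag].
But 'ear' keeps [ɣ] in both environments ([loŋiɣɔ], [loŋiɣ]), so there is no rule changing /ɣ/ to [g] in isolation.
So /g/ is underlying, and a rule of intervocalic spirantization — voiced stops become fricatives between vowels — gives [ɣ].
From [riʒɔg] the stem 'hand' is /riʒɔg/; between vowels this yields [riʒɔɣɔ].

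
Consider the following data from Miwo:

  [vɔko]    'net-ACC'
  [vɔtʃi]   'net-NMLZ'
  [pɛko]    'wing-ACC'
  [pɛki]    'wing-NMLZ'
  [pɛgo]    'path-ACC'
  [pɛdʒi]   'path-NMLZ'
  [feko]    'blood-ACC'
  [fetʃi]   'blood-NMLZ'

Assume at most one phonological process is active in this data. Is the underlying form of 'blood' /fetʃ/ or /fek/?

/fetʃ/

The root 'blood' surfaces as [feko] and [fetʃi], with a stem-final [k] ~ [tʃ] alternation.
If /k/ were underlying and a rule turned it into [tʃ] before the NMLZ suffix, 'wing' would also alternate; but it has [k] in both [pɛko] and [pɛki].
Therefore /tʃ/ is basic and [k] is derived by depalatalization (palato-alveolar /tʃ/ and /dʒ/ become [k] and [g] when no front vowel follows).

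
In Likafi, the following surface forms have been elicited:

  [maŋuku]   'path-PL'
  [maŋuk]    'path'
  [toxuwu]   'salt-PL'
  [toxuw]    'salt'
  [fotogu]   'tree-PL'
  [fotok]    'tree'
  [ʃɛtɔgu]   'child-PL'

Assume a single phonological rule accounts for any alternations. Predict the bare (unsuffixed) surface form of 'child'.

[ʃɛtɔk]

The root 'tree' surfaces as [fotogu] and [fotok], with a stem-final [g] ~ [k] alternation.
If /k/ were underlying and a rule turned it into [g] before the PL suffix, 'path' would also alternate; but it has [k] in both [maŋuku] and [maŋuk].
So /g/ is underlying, and a rule of word-final obstruent devoicing — voiced obstruents become voiceless word-finally — gives [k].
From [ʃɛtɔgu] the stem 'child' is /ʃɛtɔg/; word-finally this yields [ʃɛtɔk].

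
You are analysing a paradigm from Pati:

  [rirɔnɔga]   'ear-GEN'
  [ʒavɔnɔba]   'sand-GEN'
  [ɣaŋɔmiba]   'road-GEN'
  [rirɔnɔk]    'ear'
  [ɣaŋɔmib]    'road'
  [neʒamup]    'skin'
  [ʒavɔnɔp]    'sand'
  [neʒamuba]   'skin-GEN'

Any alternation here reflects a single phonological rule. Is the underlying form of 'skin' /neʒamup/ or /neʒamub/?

The stem for 'skin' ends in [b] in [neʒamuba] but [p] in [neʒamup].
The stem 'road' ([ɣaŋɔmiba], [ɣaŋɔmib]) shows [b] unchanged in both environments, so [b] cannot be basic with [p] derived in isolation.
Therefore /p/ is basic and [b] is derived by intervocalic voicing (voiceless stops become voiced between vowels).

/neʒamup/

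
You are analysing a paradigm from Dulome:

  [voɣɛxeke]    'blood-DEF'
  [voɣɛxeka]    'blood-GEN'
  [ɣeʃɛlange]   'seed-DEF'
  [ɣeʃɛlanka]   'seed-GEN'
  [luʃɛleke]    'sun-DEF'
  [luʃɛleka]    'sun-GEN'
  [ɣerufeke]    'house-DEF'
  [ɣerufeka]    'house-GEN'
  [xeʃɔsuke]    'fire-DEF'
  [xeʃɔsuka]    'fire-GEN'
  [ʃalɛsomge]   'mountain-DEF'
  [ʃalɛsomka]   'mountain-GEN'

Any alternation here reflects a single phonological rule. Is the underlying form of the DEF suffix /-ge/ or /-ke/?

The DEF morpheme has two allomorphs, [-ge] and [-ke].
The GEN suffix, which begins with [k], is invariant after every stem; so [k] is not altered by any rule here.
The DEF suffix is therefore /-ge/ underlyingly, with post-vocalic devoicing: voiced stops become voiceless after a vowel.

/-ge/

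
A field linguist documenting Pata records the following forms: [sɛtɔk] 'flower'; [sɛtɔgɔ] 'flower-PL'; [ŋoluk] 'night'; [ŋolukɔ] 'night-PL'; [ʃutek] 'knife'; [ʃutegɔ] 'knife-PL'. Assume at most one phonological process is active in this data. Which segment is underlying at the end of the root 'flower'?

The stem for 'flower' ends in [k] in [sɛtɔk] but [g] in [sɛtɔgɔ].
If /k/ were underlying and a rule turned it into [g] before the PL suffix, 'night' would also alternate; but it has [k] in both [ŋoluk] and [ŋolukɔ].
So /g/ is underlying, and a rule of word-final obstruent devoicing — voiced obstruents become voiceless word-finally — gives [k].

/g/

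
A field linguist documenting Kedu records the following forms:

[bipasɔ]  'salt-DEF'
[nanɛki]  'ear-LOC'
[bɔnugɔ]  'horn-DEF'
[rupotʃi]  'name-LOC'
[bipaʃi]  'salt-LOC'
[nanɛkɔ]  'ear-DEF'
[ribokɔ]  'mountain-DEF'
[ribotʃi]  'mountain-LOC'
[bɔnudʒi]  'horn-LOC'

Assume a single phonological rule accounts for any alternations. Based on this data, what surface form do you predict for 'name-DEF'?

The stem for 'mountain' ends in [tʃ] in [ribotʃi] but [k] in [ribokɔ].
Compare 'ear', with invariant [k] in [nanɛki] and [nanɛkɔ]: an analysis with underlying /k/ and a rule producing [tʃ] before the LOC suffix would wrongly predict alternation here too.
The underlying segment must be /tʃ/; palato-alveolar /tʃ/, /dʒ/ and /ʃ/ become [k], [g] and [s] when no front vowel follows, yielding [k] there.
The one attested form of 'name', [rupotʃi], shows underlying /rupotʃ/. Applying the same rule when no front vowel follows gives [rupokɔ].

[rupokɔ]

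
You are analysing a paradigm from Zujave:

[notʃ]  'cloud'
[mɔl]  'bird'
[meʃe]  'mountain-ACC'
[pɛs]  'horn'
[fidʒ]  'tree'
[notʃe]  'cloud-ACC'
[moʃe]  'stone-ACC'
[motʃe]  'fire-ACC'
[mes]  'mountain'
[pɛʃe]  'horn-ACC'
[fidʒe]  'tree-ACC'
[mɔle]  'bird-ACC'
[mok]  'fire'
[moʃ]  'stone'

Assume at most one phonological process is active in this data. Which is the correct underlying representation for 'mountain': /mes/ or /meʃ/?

The root 'mountain' surfaces as [meʃe] and [mes], with a stem-final [ʃ] ~ [s] alternation.
If /ʃ/ were underlying and a rule turned it into [s] in isolation, 'stone' would also alternate; but it has [ʃ] in both [moʃe] and [moʃ].
The alternation reflects palatalization before a front vowel: /k/ and /s/ become palato-alveolar [tʃ] and [ʃ] before a front vowel. /s/ is underlying.

/mes/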